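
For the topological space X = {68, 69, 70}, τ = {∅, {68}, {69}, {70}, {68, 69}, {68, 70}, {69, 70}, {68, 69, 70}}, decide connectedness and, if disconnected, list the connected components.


(X, τ) is disconnected; components = [{68}, {69}, {70}].

Find clopen sets (U ∈ τ with X ∖ U ∈ τ):
  U = ∅, X ∖ U = {68, 69, 70} — both open, so U is clopen.
  U = {68}, X ∖ U = {69, 70} — both open, so U is clopen.
  U = {69}, X ∖ U = {68, 70} — both open, so U is clopen.
  U = {70}, X ∖ U = {68, 69} — both open, so U is clopen.
  U = {68, 69}, X ∖ U = {70} — both open, so U is clopen.
  U = {68, 70}, X ∖ U = {69} — both open, so U is clopen.
  U = {69, 70}, X ∖ U = {68} — both open, so U is clopen.
  U = {68, 69, 70}, X ∖ U = ∅ — both open, so U is clopen.
Nontrivial clopen(s) exist: e.g. {69, 70}. So (X, τ) is disconnected.
Compute connected components by grouping points that agree on all clopens:
  component: {68}
  component: {69}
  component: {70}


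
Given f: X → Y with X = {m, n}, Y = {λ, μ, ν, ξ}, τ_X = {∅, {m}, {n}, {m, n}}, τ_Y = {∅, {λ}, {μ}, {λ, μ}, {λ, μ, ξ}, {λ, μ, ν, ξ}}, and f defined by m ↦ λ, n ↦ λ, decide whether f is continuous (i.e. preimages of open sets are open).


f IS continuous.

Compute f^{-1}(U) for each U ∈ τ_Y:
  U = ∅: f^{-1}(U) = ∅ ∈ τ_X ✓.
  U = {λ}: f^{-1}(U) = {m, n} ∈ τ_X ✓.
  U = {μ}: f^{-1}(U) = ∅ ∈ τ_X ✓.
  U = {λ, μ}: f^{-1}(U) = {m, n} ∈ τ_X ✓.
  U = {λ, μ, ξ}: f^{-1}(U) = {m, n} ∈ τ_X ✓.
  U = {λ, μ, ν, ξ}: f^{-1}(U) = {m, n} ∈ τ_X ✓.
Every preimage lies in τ_X, so f IS continuous.


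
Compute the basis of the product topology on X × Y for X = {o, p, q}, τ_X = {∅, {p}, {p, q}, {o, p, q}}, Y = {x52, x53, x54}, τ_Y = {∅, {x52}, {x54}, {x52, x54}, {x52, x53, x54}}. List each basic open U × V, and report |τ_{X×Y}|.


Basis B = {∅ × ∅, {p} × {x52}, {p} × {x54}, {p} × {x52, x54}, {p, q} × {x52}, {p, q} × {x54}, {o, p, q} × {x52}, {o, p, q} × {x54}, {p} × {x52, x53, x54}, {p, q} × {x52, x54}, {o, p, q} × {x52, x54}, {p, q} × {x52, x53, x54}, {o, p, q} × {x52, x53, x54}}; |τ_{X×Y}| = 30.

Enumerate products U × V with U ∈ τ_X, V ∈ τ_Y (deduplicated):
  ∅ × ∅ = {} (∅)
  {p} × {x52} = {(p,x52)}
  {p} × {x54} = {(p,x54)}
  {p} × {x52, x54} = {(p,x52), (p,x54)}
  {p, q} × {x52} = {(p,x52), (q,x52)}
  {p, q} × {x54} = {(p,x54), (q,x54)}
  {o, p, q} × {x52} = {(o,x52), (p,x52), (q,x52)}
  {o, p, q} × {x54} = {(o,x54), (p,x54), (q,x54)}
  {p} × {x52, x53, x54} = {(p,x52), (p,x53), (p,x54)}
  {p, q} × {x52, x54} = {(p,x52), (p,x54), (q,x52), (q,x54)}
  {o, p, q} × {x52, x54} = {(o,x52), (o,x54), (p,x52), (p,x54), (q,x52), (q,x54)}
  {p, q} × {x52, x53, x54} = {(p,x52), (p,x53), (p,x54), (q,x52), (q,x53), (q,x54)}
  {o, p, q} × {x52, x53, x54} = {(o,x52), (o,x53), (o,x54), (p,x52), (p,x53), (p,x54), (q,x52), (q,x53), (q,x54)}
These 13 distinct sets form the basis B.
Close under arbitrary unions to get τ_{X×Y}; counting gives |τ_{X×Y}| = 30.


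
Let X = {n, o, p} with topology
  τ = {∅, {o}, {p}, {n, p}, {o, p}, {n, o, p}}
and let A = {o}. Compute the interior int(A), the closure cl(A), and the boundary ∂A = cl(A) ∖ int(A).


int(A) = {o}, cl(A) = {o}, ∂A = ∅.

Closed sets in (X, τ) are complements of opens:
  closed(X, τ) = {∅, {n}, {o}, {n, o}, {n, p}, {n, o, p}}.
int(A) = ⋃ {U ∈ τ : U ⊆ A}. Opens contained in A: ∅, {o}.
Taking the union of these: int(A) = {o}.
cl(A) = ⋂ {C closed : A ⊆ C}. Closed sets containing A: {o}, {n, o}, {n, o, p}.
Intersecting these: cl(A) = {o}.
∂A = cl(A) ∖ int(A) = {o} ∖ {o} = ∅.


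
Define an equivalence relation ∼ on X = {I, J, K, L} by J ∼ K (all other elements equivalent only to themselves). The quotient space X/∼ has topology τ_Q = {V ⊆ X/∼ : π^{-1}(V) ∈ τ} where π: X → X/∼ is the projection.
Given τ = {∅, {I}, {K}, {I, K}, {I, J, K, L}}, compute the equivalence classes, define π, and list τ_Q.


X/∼ = {[I], [J=K], [L]}; |τ_Q| = 3.

Equivalence classes: [I], [J=K], [L].
Quotient map π: X → X/∼ sends I ↦ [I], J ↦ [J=K], K ↦ [J=K], L ↦ [L].
For each subset V ⊆ X/∼, compute π^{-1}(V) ⊆ X and check whether π^{-1}(V) ∈ τ. V is open in τ_Q iff π^{-1}(V) ∈ τ.
  V = {}: π^{-1}(V) = ∅ ∈ τ ✓.
  V = {[I]}: π^{-1}(V) = {I} ∈ τ ✓.
  V = {[J=K]}: π^{-1}(V) = {J, K} ∉ τ ✗.
  V = {[I], [J=K]}: π^{-1}(V) = {I, J, K} ∉ τ ✗.
  V = {[L]}: π^{-1}(V) = {L} ∉ τ ✗.
  V = {[I], [L]}: π^{-1}(V) = {I, L} ∉ τ ✗.
  V = {[J=K], [L]}: π^{-1}(V) = {J, K, L} ∉ τ ✗.
  V = {[I], [J=K], [L]}: π^{-1}(V) = {I, J, K, L} ∈ τ ✓.
Open sets in the quotient: τ_Q = {{}, {[I]}, {[I], [J=K], [L]}} (3 elements).


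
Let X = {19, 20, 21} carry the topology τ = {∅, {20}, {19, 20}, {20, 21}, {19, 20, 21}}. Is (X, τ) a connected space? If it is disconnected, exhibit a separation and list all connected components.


(X, τ) is connected.

Find clopen sets (U ∈ τ with X ∖ U ∈ τ):
  U = ∅, X ∖ U = {19, 20, 21} — both open, so U is clopen.
  U = {19, 20, 21}, X ∖ U = ∅ — both open, so U is clopen.
Only trivial clopens (∅ and X) exist, so (X, τ) is connected.
Compute connected components by grouping points that agree on all clopens:
  component: {19, 20, 21}


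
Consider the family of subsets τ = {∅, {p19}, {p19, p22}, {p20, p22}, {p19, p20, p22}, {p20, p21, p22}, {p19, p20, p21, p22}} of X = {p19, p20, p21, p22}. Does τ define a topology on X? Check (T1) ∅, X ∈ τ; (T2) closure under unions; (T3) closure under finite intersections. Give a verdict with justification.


τ is NOT a topology on X.

Axiom (T1): ∅ ∈ τ? Yes; X ∈ τ? Yes.
Axiom (T2/T3): check pairwise unions and intersections of members of τ.
Counterexample for (T3): {p19, p22} ∩ {p20, p22} = {p22} ∉ τ. Therefore τ is NOT a topology.


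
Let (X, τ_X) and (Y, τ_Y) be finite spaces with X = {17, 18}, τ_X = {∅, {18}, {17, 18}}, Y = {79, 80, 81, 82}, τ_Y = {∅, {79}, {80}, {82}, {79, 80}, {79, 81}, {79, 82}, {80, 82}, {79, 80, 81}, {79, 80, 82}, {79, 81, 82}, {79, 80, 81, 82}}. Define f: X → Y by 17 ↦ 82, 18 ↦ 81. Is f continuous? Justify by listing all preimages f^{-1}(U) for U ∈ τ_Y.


f is NOT continuous.

Compute f^{-1}(U) for each U ∈ τ_Y:
  U = ∅: f^{-1}(U) = ∅ ∈ τ_X ✓.
  U = {79}: f^{-1}(U) = ∅ ∈ τ_X ✓.
  U = {80}: f^{-1}(U) = ∅ ∈ τ_X ✓.
  U = {82}: f^{-1}(U) = {17} ∉ τ_X ✗.
  U = {79, 80}: f^{-1}(U) = ∅ ∈ τ_X ✓.
  U = {79, 81}: f^{-1}(U) = {18} ∈ τ_X ✓.
  U = {79, 82}: f^{-1}(U) = {17} ∉ τ_X ✗.
  U = {80, 82}: f^{-1}(U) = {17} ∉ τ_X ✗.
  U = {79, 80, 81}: f^{-1}(U) = {18} ∈ τ_X ✓.
  U = {79, 80, 82}: f^{-1}(U) = {17} ∉ τ_X ✗.
  U = {79, 81, 82}: f^{-1}(U) = {17, 18} ∈ τ_X ✓.
  U = {79, 80, 81, 82}: f^{-1}(U) = {17, 18} ∈ τ_X ✓.
Found U = {82} with f^{-1}(U) = {17} not in τ_X. Therefore f is NOT continuous.


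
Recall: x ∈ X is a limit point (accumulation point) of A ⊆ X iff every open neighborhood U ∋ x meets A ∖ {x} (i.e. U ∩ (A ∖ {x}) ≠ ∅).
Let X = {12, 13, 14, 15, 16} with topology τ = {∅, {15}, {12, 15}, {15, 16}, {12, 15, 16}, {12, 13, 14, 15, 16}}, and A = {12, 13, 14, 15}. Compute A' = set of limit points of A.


A' = {12, 13, 14, 16}

For each x ∈ X, list the open sets U ∈ τ with x ∈ U, then check whether U ∩ (A ∖ {x}) ≠ ∅ for every such U.
  x = 12: opens ∋ x are {12, 15}, {12, 15, 16}, {12, 13, 14, 15, 16}; each meets A ∖ {12}, so x IS a limit point.
  x = 13: opens ∋ x are {12, 13, 14, 15, 16}; each meets A ∖ {13}, so x IS a limit point.
  x = 14: opens ∋ x are {12, 13, 14, 15, 16}; each meets A ∖ {14}, so x IS a limit point.
  x = 15: open {15} ∋ x has {15} ∩ (A ∖ {15}) = ∅, so x is NOT a limit point.
  x = 16: opens ∋ x are {15, 16}, {12, 15, 16}, {12, 13, 14, 15, 16}; each meets A ∖ {16}, so x IS a limit point.
Collecting: A' = {12, 13, 14, 16}.


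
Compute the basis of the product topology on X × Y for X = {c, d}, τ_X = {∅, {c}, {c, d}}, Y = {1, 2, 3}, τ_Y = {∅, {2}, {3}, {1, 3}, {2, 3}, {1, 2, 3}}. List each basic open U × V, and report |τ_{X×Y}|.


Basis B = {∅ × ∅, {c} × {2}, {c} × {3}, {c} × {1, 3}, {c} × {2, 3}, {c, d} × {2}, {c, d} × {3}, {c} × {1, 2, 3}, {c, d} × {1, 3}, {c, d} × {2, 3}, {c, d} × {1, 2, 3}}; |τ_{X×Y}| = 18.

Enumerate products U × V with U ∈ τ_X, V ∈ τ_Y (deduplicated):
  ∅ × ∅ = {} (∅)
  {c} × {2} = {(c,2)}
  {c} × {3} = {(c,3)}
  {c} × {1, 3} = {(c,1), (c,3)}
  {c} × {2, 3} = {(c,2), (c,3)}
  {c, d} × {2} = {(c,2), (d,2)}
  {c, d} × {3} = {(c,3), (d,3)}
  {c} × {1, 2, 3} = {(c,1), (c,2), (c,3)}
  {c, d} × {1, 3} = {(c,1), (c,3), (d,1), (d,3)}
  {c, d} × {2, 3} = {(c,2), (c,3), (d,2), (d,3)}
  {c, d} × {1, 2, 3} = {(c,1), (c,2), (c,3), (d,1), (d,2), (d,3)}
These 11 distinct sets form the basis B.
Close under arbitrary unions to get τ_{X×Y}; counting gives |τ_{X×Y}| = 18.


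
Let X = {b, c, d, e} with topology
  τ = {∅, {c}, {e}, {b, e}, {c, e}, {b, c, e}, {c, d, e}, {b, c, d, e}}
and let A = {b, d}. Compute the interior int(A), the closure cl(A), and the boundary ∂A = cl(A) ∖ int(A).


int(A) = ∅, cl(A) = {b, d}, ∂A = {b, d}.

Closed sets in (X, τ) are complements of opens:
  closed(X, τ) = {∅, {b}, {d}, {b, d}, {c, d}, {b, c, d}, {b, d, e}, {b, c, d, e}}.
int(A) = ⋃ {U ∈ τ : U ⊆ A}. Opens contained in A: ∅.
Taking the union of these: int(A) = ∅.
cl(A) = ⋂ {C closed : A ⊆ C}. Closed sets containing A: {b, d}, {b, c, d}, {b, d, e}, {b, c, d, e}.
Intersecting these: cl(A) = {b, d}.
∂A = cl(A) ∖ int(A) = {b, d} ∖ ∅ = {b, d}.


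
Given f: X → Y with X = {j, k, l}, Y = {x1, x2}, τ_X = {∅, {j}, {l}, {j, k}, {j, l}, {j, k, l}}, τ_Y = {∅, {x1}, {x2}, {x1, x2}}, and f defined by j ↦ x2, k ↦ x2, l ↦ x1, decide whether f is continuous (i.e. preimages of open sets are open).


f IS continuous.

Compute f^{-1}(U) for each U ∈ τ_Y:
  U = ∅: f^{-1}(U) = ∅ ∈ τ_X ✓.
  U = {x1}: f^{-1}(U) = {l} ∈ τ_X ✓.
  U = {x2}: f^{-1}(U) = {j, k} ∈ τ_X ✓.
  U = {x1, x2}: f^{-1}(U) = {j, k, l} ∈ τ_X ✓.
Every preimage lies in τ_X, so f IS continuous.


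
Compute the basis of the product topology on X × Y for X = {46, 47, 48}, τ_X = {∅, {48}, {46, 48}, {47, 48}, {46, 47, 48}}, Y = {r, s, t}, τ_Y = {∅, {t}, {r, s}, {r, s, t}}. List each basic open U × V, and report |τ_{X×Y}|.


Basis B = {∅ × ∅, {48} × {t}, {46, 48} × {t}, {47, 48} × {t}, {48} × {r, s}, {46, 47, 48} × {t}, {48} × {r, s, t}, {46, 48} × {r, s}, {47, 48} × {r, s}, {46, 48} × {r, s, t}, {46, 47, 48} × {r, s}, {47, 48} × {r, s, t}, {46, 47, 48} × {r, s, t}}; |τ_{X×Y}| = 25.

Enumerate products U × V with U ∈ τ_X, V ∈ τ_Y (deduplicated):
  ∅ × ∅ = {} (∅)
  {48} × {t} = {(48,t)}
  {46, 48} × {t} = {(46,t), (48,t)}
  {47, 48} × {t} = {(47,t), (48,t)}
  {48} × {r, s} = {(48,r), (48,s)}
  {46, 47, 48} × {t} = {(46,t), (47,t), (48,t)}
  {48} × {r, s, t} = {(48,r), (48,s), (48,t)}
  {46, 48} × {r, s} = {(46,r), (46,s), (48,r), (48,s)}
  {47, 48} × {r, s} = {(47,r), (47,s), (48,r), (48,s)}
  {46, 48} × {r, s, t} = {(46,r), (46,s), (46,t), (48,r), (48,s), (48,t)}
  {46, 47, 48} × {r, s} = {(46,r), (46,s), (47,r), (47,s), (48,r), (48,s)}
  {47, 48} × {r, s, t} = {(47,r), (47,s), (47,t), (48,r), (48,s), (48,t)}
  {46, 47, 48} × {r, s, t} = {(46,r), (46,s), (46,t), (47,r), (47,s), (47,t), (48,r), (48,s), (48,t)}
These 13 distinct sets form the basis B.
Close under arbitrary unions to get τ_{X×Y}; counting gives |τ_{X×Y}| = 25.


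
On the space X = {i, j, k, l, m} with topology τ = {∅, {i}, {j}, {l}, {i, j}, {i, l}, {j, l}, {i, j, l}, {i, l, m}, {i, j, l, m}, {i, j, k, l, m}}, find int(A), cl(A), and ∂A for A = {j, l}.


int(A) = {j, l}, cl(A) = {j, k, l, m}, ∂A = {k, m}.

Closed sets in (X, τ) are complements of opens:
  closed(X, τ) = {∅, {k}, {j, k}, {k, m}, {i, k, m}, {j, k, m}, {k, l, m}, {i, j, k, m}, {i, k, l, m}, {j, k, l, m}, {i, j, k, l, m}}.
int(A) = ⋃ {U ∈ τ : U ⊆ A}. Opens contained in A: ∅, {j}, {l}, {j, l}.
Taking the union of these: int(A) = {j, l}.
cl(A) = ⋂ {C closed : A ⊆ C}. Closed sets containing A: {j, k, l, m}, {i, j, k, l, m}.
Intersecting these: cl(A) = {j, k, l, m}.
∂A = cl(A) ∖ int(A) = {j, k, l, m} ∖ {j, l} = {k, m}.


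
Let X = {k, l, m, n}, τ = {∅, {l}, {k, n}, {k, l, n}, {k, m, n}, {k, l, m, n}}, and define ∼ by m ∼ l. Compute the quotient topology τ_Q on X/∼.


X/∼ = {[k], [l=m], [n]}; |τ_Q| = 3.

Equivalence classes: [k], [l=m], [n].
Quotient map π: X → X/∼ sends k ↦ [k], l ↦ [l=m], m ↦ [l=m], n ↦ [n].
For each subset V ⊆ X/∼, compute π^{-1}(V) ⊆ X and check whether π^{-1}(V) ∈ τ. V is open in τ_Q iff π^{-1}(V) ∈ τ.
  V = {}: π^{-1}(V) = ∅ ∈ τ ✓.
  V = {[k]}: π^{-1}(V) = {k} ∉ τ ✗.
  V = {[l=m]}: π^{-1}(V) = {l, m} ∉ τ ✗.
  V = {[k], [l=m]}: π^{-1}(V) = {k, l, m} ∉ τ ✗.
  V = {[n]}: π^{-1}(V) = {n} ∉ τ ✗.
  V = {[k], [n]}: π^{-1}(V) = {k, n} ∈ τ ✓.
  V = {[l=m], [n]}: π^{-1}(V) = {l, m, n} ∉ τ ✗.
  V = {[k], [l=m], [n]}: π^{-1}(V) = {k, l, m, n} ∈ τ ✓.
Open sets in the quotient: τ_Q = {{}, {[k], [n]}, {[k], [l=m], [n]}} (3 elements).


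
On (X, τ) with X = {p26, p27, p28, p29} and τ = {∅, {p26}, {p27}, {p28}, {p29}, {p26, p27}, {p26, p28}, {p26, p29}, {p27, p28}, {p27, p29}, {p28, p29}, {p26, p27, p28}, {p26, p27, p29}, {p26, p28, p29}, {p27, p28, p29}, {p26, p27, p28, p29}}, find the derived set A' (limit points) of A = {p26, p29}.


A' = ∅

For each x ∈ X, list the open sets U ∈ τ with x ∈ U, then check whether U ∩ (A ∖ {x}) ≠ ∅ for every such U.
  x = p26: open {p26} ∋ x has {p26} ∩ (A ∖ {p26}) = ∅, so x is NOT a limit point.
  x = p27: open {p27} ∋ x has {p27} ∩ (A ∖ {p27}) = ∅, so x is NOT a limit point.
  x = p28: open {p28} ∋ x has {p28} ∩ (A ∖ {p28}) = ∅, so x is NOT a limit point.
  x = p29: open {p29} ∋ x has {p29} ∩ (A ∖ {p29}) = ∅, so x is NOT a limit point.
Collecting: A' = ∅.


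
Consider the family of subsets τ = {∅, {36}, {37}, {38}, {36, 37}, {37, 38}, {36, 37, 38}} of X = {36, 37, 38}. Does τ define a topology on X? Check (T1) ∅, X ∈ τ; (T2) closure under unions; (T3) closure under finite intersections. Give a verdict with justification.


τ is NOT a topology on X.

Axiom (T1): ∅ ∈ τ? Yes; X ∈ τ? Yes.
Axiom (T2/T3): check pairwise unions and intersections of members of τ.
Counterexample for (T2): {36} ∪ {38} = {36, 38} ∉ τ. Therefore τ is NOT a topology.


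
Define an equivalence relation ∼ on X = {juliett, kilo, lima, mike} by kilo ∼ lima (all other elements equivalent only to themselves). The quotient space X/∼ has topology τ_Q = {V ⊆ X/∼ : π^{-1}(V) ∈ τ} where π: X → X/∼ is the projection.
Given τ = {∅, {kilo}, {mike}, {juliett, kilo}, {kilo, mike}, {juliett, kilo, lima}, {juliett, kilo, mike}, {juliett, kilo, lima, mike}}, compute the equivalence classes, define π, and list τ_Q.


X/∼ = {[juliett], [kilo=lima], [mike]}; |τ_Q| = 4.

Equivalence classes: [juliett], [kilo=lima], [mike].
Quotient map π: X → X/∼ sends juliett ↦ [juliett], kilo ↦ [kilo=lima], lima ↦ [kilo=lima], mike ↦ [mike].
For each subset V ⊆ X/∼, compute π^{-1}(V) ⊆ X and check whether π^{-1}(V) ∈ τ. V is open in τ_Q iff π^{-1}(V) ∈ τ.
  V = {}: π^{-1}(V) = ∅ ∈ τ ✓.
  V = {[juliett]}: π^{-1}(V) = {juliett} ∉ τ ✗.
  V = {[kilo=lima]}: π^{-1}(V) = {kilo, lima} ∉ τ ✗.
  V = {[juliett], [kilo=lima]}: π^{-1}(V) = {juliett, kilo, lima} ∈ τ ✓.
  V = {[mike]}: π^{-1}(V) = {mike} ∈ τ ✓.
  V = {[juliett], [mike]}: π^{-1}(V) = {juliett, mike} ∉ τ ✗.
  V = {[kilo=lima], [mike]}: π^{-1}(V) = {kilo, lima, mike} ∉ τ ✗.
  V = {[juliett], [kilo=lima], [mike]}: π^{-1}(V) = {juliett, kilo, lima, mike} ∈ τ ✓.
Open sets in the quotient: τ_Q = {{}, {[juliett], [kilo=lima]}, {[mike]}, {[juliett], [kilo=lima], [mike]}} (4 elements).


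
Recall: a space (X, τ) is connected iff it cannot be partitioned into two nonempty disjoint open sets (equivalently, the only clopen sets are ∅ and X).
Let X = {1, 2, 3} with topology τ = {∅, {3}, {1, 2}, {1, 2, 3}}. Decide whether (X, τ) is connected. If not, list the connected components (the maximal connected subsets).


(X, τ) is disconnected; components = [{3}, {1, 2}].

Find clopen sets (U ∈ τ with X ∖ U ∈ τ):
  U = ∅, X ∖ U = {1, 2, 3} — both open, so U is clopen.
  U = {3}, X ∖ U = {1, 2} — both open, so U is clopen.
  U = {1, 2}, X ∖ U = {3} — both open, so U is clopen.
  U = {1, 2, 3}, X ∖ U = ∅ — both open, so U is clopen.
Nontrivial clopen(s) exist: e.g. {1, 2}. So (X, τ) is disconnected.
Compute connected components by grouping points that agree on all clopens:
  component: {3}
  component: {1, 2}


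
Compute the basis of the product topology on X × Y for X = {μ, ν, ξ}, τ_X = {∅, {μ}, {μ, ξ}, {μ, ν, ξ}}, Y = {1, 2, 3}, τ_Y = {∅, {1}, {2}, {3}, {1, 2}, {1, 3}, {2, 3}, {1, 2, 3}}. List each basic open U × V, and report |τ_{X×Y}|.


Basis B = {∅ × ∅, {μ} × {1}, {μ} × {2}, {μ} × {3}, {μ} × {1, 2}, {μ} × {1, 3}, {μ, ξ} × {1}, {μ} × {2, 3}, {μ, ξ} × {2}, {μ, ξ} × {3}, {μ} × {1, 2, 3}, {μ, ν, ξ} × {1}, {μ, ν, ξ} × {2}, {μ, ν, ξ} × {3}, {μ, ξ} × {1, 2}, {μ, ξ} × {1, 3}, {μ, ξ} × {2, 3}, {μ, ξ} × {1, 2, 3}, {μ, ν, ξ} × {1, 2}, {μ, ν, ξ} × {1, 3}, {μ, ν, ξ} × {2, 3}, {μ, ν, ξ} × {1, 2, 3}}; |τ_{X×Y}| = 64.

Enumerate products U × V with U ∈ τ_X, V ∈ τ_Y (deduplicated):
  ∅ × ∅ = {} (∅)
  {μ} × {1} = {(μ,1)}
  {μ} × {2} = {(μ,2)}
  {μ} × {3} = {(μ,3)}
  {μ} × {1, 2} = {(μ,1), (μ,2)}
  {μ} × {1, 3} = {(μ,1), (μ,3)}
  {μ, ξ} × {1} = {(μ,1), (ξ,1)}
  {μ} × {2, 3} = {(μ,2), (μ,3)}
  {μ, ξ} × {2} = {(μ,2), (ξ,2)}
  {μ, ξ} × {3} = {(μ,3), (ξ,3)}
  {μ} × {1, 2, 3} = {(μ,1), (μ,2), (μ,3)}
  {μ, ν, ξ} × {1} = {(μ,1), (ν,1), (ξ,1)}
  {μ, ν, ξ} × {2} = {(μ,2), (ν,2), (ξ,2)}
  {μ, ν, ξ} × {3} = {(μ,3), (ν,3), (ξ,3)}
  {μ, ξ} × {1, 2} = {(μ,1), (μ,2), (ξ,1), (ξ,2)}
  {μ, ξ} × {1, 3} = {(μ,1), (μ,3), (ξ,1), (ξ,3)}
  {μ, ξ} × {2, 3} = {(μ,2), (μ,3), (ξ,2), (ξ,3)}
  {μ, ξ} × {1, 2, 3} = {(μ,1), (μ,2), (μ,3), (ξ,1), (ξ,2), (ξ,3)}
  {μ, ν, ξ} × {1, 2} = {(μ,1), (μ,2), (ν,1), (ν,2), (ξ,1), (ξ,2)}
  {μ, ν, ξ} × {1, 3} = {(μ,1), (μ,3), (ν,1), (ν,3), (ξ,1), (ξ,3)}
  {μ, ν, ξ} × {2, 3} = {(μ,2), (μ,3), (ν,2), (ν,3), (ξ,2), (ξ,3)}
  {μ, ν, ξ} × {1, 2, 3} = {(μ,1), (μ,2), (μ,3), (ν,1), (ν,2), (ν,3), (ξ,1), (ξ,2), (ξ,3)}
These 22 distinct sets form the basis B.
Close under arbitrary unions to get τ_{X×Y}; counting gives |τ_{X×Y}| = 64.


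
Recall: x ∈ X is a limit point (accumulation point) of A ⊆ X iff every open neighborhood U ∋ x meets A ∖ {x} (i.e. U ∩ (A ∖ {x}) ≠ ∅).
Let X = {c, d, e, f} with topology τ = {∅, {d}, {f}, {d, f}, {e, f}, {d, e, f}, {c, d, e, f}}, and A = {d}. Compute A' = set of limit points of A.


A' = {c}

For each x ∈ X, list the open sets U ∈ τ with x ∈ U, then check whether U ∩ (A ∖ {x}) ≠ ∅ for every such U.
  x = c: opens ∋ x are {c, d, e, f}; each meets A ∖ {c}, so x IS a limit point.
  x = d: open {d} ∋ x has {d} ∩ (A ∖ {d}) = ∅, so x is NOT a limit point.
  x = e: open {e, f} ∋ x has {e, f} ∩ (A ∖ {e}) = ∅, so x is NOT a limit point.
  x = f: open {f} ∋ x has {f} ∩ (A ∖ {f}) = ∅, so x is NOT a limit point.
Collecting: A' = {c}.


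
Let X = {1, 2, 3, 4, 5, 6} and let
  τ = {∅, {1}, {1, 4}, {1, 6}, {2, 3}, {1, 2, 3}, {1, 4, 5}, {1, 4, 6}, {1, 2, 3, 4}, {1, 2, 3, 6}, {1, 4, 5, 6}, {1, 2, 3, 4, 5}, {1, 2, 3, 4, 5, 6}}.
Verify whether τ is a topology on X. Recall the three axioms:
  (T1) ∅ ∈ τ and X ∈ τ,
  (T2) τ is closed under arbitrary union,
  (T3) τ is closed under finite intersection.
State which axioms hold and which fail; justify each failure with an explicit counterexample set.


τ is NOT a topology on X.

Axiom (T1): ∅ ∈ τ? Yes; X ∈ τ? Yes.
Axiom (T2/T3): check pairwise unions and intersections of members of τ.
Counterexample for (T2): {1, 4} ∪ {1, 2, 3, 6} = {1, 2, 3, 4, 6} ∉ τ. Therefore τ is NOT a topology.


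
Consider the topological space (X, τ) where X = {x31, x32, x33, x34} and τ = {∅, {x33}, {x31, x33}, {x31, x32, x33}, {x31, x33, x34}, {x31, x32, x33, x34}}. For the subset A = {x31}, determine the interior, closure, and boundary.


int(A) = ∅, cl(A) = {x31, x32, x34}, ∂A = {x31, x32, x34}.

Closed sets in (X, τ) are complements of opens:
  closed(X, τ) = {∅, {x32}, {x34}, {x32, x34}, {x31, x32, x34}, {x31, x32, x33, x34}}.
int(A) = ⋃ {U ∈ τ : U ⊆ A}. Opens contained in A: ∅.
Taking the union of these: int(A) = ∅.
cl(A) = ⋂ {C closed : A ⊆ C}. Closed sets containing A: {x31, x32, x34}, {x31, x32, x33, x34}.
Intersecting these: cl(A) = {x31, x32, x34}.
∂A = cl(A) ∖ int(A) = {x31, x32, x34} ∖ ∅ = {x31, x32, x34}.


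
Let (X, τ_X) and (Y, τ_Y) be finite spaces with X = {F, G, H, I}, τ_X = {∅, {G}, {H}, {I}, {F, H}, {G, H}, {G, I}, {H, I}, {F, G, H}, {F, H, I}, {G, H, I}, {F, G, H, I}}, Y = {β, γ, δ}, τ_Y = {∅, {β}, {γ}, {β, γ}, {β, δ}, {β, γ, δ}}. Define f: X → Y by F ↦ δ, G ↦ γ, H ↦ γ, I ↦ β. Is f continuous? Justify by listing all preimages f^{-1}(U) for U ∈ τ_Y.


f is NOT continuous.

Compute f^{-1}(U) for each U ∈ τ_Y:
  U = ∅: f^{-1}(U) = ∅ ∈ τ_X ✓.
  U = {β}: f^{-1}(U) = {I} ∈ τ_X ✓.
  U = {γ}: f^{-1}(U) = {G, H} ∈ τ_X ✓.
  U = {β, γ}: f^{-1}(U) = {G, H, I} ∈ τ_X ✓.
  U = {β, δ}: f^{-1}(U) = {F, I} ∉ τ_X ✗.
  U = {β, γ, δ}: f^{-1}(U) = {F, G, H, I} ∈ τ_X ✓.
Found U = {β, δ} with f^{-1}(U) = {F, I} not in τ_X. Therefore f is NOT continuous.


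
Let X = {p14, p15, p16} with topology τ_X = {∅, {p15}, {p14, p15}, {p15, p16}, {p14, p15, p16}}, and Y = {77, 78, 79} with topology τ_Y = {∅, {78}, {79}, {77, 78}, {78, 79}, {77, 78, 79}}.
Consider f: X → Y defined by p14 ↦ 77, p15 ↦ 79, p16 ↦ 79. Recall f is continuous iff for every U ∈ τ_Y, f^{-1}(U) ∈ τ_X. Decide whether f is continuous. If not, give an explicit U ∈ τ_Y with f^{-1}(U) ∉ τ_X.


f is NOT continuous.

Compute f^{-1}(U) for each U ∈ τ_Y:
  U = ∅: f^{-1}(U) = ∅ ∈ τ_X ✓.
  U = {78}: f^{-1}(U) = ∅ ∈ τ_X ✓.
  U = {79}: f^{-1}(U) = {p15, p16} ∈ τ_X ✓.
  U = {77, 78}: f^{-1}(U) = {p14} ∉ τ_X ✗.
  U = {78, 79}: f^{-1}(U) = {p15, p16} ∈ τ_X ✓.
  U = {77, 78, 79}: f^{-1}(U) = {p14, p15, p16} ∈ τ_X ✓.
Found U = {77, 78} with f^{-1}(U) = {p14} not in τ_X. Therefore f is NOT continuous.


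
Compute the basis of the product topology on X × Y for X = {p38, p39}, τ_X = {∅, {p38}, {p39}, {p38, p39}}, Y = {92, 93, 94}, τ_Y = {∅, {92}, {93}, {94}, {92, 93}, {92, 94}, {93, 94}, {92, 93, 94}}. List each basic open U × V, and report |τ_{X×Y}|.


Basis B = {∅ × ∅, {p38} × {92}, {p38} × {93}, {p38} × {94}, {p39} × {92}, {p39} × {93}, {p39} × {94}, {p38} × {92, 93}, {p38} × {92, 94}, {p38, p39} × {92}, {p38} × {93, 94}, {p38, p39} × {93}, {p38, p39} × {94}, {p39} × {92, 93}, {p39} × {92, 94}, {p39} × {93, 94}, {p38} × {92, 93, 94}, {p39} × {92, 93, 94}, {p38, p39} × {92, 93}, {p38, p39} × {92, 94}, {p38, p39} × {93, 94}, {p38, p39} × {92, 93, 94}}; |τ_{X×Y}| = 64.

Enumerate products U × V with U ∈ τ_X, V ∈ τ_Y (deduplicated):
  ∅ × ∅ = {} (∅)
  {p38} × {92} = {(p38,92)}
  {p38} × {93} = {(p38,93)}
  {p38} × {94} = {(p38,94)}
  {p39} × {92} = {(p39,92)}
  {p39} × {93} = {(p39,93)}
  {p39} × {94} = {(p39,94)}
  {p38} × {92, 93} = {(p38,92), (p38,93)}
  {p38} × {92, 94} = {(p38,92), (p38,94)}
  {p38, p39} × {92} = {(p38,92), (p39,92)}
  {p38} × {93, 94} = {(p38,93), (p38,94)}
  {p38, p39} × {93} = {(p38,93), (p39,93)}
  {p38, p39} × {94} = {(p38,94), (p39,94)}
  {p39} × {92, 93} = {(p39,92), (p39,93)}
  {p39} × {92, 94} = {(p39,92), (p39,94)}
  {p39} × {93, 94} = {(p39,93), (p39,94)}
  {p38} × {92, 93, 94} = {(p38,92), (p38,93), (p38,94)}
  {p39} × {92, 93, 94} = {(p39,92), (p39,93), (p39,94)}
  {p38, p39} × {92, 93} = {(p38,92), (p38,93), (p39,92), (p39,93)}
  {p38, p39} × {92, 94} = {(p38,92), (p38,94), (p39,92), (p39,94)}
  {p38, p39} × {93, 94} = {(p38,93), (p38,94), (p39,93), (p39,94)}
  {p38, p39} × {92, 93, 94} = {(p38,92), (p38,93), (p38,94), (p39,92), (p39,93), (p39,94)}
These 22 distinct sets form the basis B.
Close under arbitrary unions to get τ_{X×Y}; counting gives |τ_{X×Y}| = 64.


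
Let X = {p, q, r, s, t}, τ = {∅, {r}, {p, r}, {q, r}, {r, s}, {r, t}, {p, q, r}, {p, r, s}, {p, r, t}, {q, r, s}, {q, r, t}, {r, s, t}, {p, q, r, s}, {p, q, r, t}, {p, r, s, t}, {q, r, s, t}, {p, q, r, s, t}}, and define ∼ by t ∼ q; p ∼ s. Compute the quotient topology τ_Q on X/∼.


X/∼ = {[p=s], [q=t], [r]}; |τ_Q| = 5.

Equivalence classes: [p=s], [q=t], [r].
Quotient map π: X → X/∼ sends p ↦ [p=s], q ↦ [q=t], r ↦ [r], s ↦ [p=s], t ↦ [q=t].
For each subset V ⊆ X/∼, compute π^{-1}(V) ⊆ X and check whether π^{-1}(V) ∈ τ. V is open in τ_Q iff π^{-1}(V) ∈ τ.
  V = {}: π^{-1}(V) = ∅ ∈ τ ✓.
  V = {[p=s]}: π^{-1}(V) = {p, s} ∉ τ ✗.
  V = {[q=t]}: π^{-1}(V) = {q, t} ∉ τ ✗.
  V = {[p=s], [q=t]}: π^{-1}(V) = {p, q, s, t} ∉ τ ✗.
  V = {[r]}: π^{-1}(V) = {r} ∈ τ ✓.
  V = {[p=s], [r]}: π^{-1}(V) = {p, r, s} ∈ τ ✓.
  V = {[q=t], [r]}: π^{-1}(V) = {q, r, t} ∈ τ ✓.
  V = {[p=s], [q=t], [r]}: π^{-1}(V) = {p, q, r, s, t} ∈ τ ✓.
Open sets in the quotient: τ_Q = {{}, {[r]}, {[p=s], [r]}, {[q=t], [r]}, {[p=s], [q=t], [r]}} (5 elements).


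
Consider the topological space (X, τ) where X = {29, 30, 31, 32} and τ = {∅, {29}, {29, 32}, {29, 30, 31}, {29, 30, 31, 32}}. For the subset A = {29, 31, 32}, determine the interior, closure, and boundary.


int(A) = {29, 32}, cl(A) = {29, 30, 31, 32}, ∂A = {30, 31}.

Closed sets in (X, τ) are complements of opens:
  closed(X, τ) = {∅, {32}, {30, 31}, {30, 31, 32}, {29, 30, 31, 32}}.
int(A) = ⋃ {U ∈ τ : U ⊆ A}. Opens contained in A: ∅, {29}, {29, 32}.
Taking the union of these: int(A) = {29, 32}.
cl(A) = ⋂ {C closed : A ⊆ C}. Closed sets containing A: {29, 30, 31, 32}.
Intersecting these: cl(A) = {29, 30, 31, 32}.
∂A = cl(A) ∖ int(A) = {29, 30, 31, 32} ∖ {29, 32} = {30, 31}.


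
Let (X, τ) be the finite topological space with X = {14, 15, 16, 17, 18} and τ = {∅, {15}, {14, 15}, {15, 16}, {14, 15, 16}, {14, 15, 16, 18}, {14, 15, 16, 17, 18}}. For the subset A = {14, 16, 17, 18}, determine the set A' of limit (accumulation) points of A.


A' = {17, 18}

For each x ∈ X, list the open sets U ∈ τ with x ∈ U, then check whether U ∩ (A ∖ {x}) ≠ ∅ for every such U.
  x = 14: open {14, 15} ∋ x has {14, 15} ∩ (A ∖ {14}) = ∅, so x is NOT a limit point.
  x = 15: open {15} ∋ x has {15} ∩ (A ∖ {15}) = ∅, so x is NOT a limit point.
  x = 16: open {15, 16} ∋ x has {15, 16} ∩ (A ∖ {16}) = ∅, so x is NOT a limit point.
  x = 17: opens ∋ x are {14, 15, 16, 17, 18}; each meets A ∖ {17}, so x IS a limit point.
  x = 18: opens ∋ x are {14, 15, 16, 18}, {14, 15, 16, 17, 18}; each meets A ∖ {18}, so x IS a limit point.
Collecting: A' = {17, 18}.


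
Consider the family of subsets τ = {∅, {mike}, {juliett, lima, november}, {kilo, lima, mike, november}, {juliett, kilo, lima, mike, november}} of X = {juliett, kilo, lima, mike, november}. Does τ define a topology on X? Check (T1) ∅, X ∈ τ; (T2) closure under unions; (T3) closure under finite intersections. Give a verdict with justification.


τ is NOT a topology on X.

Axiom (T1): ∅ ∈ τ? Yes; X ∈ τ? Yes.
Axiom (T2/T3): check pairwise unions and intersections of members of τ.
Counterexample for (T2): {mike} ∪ {juliett, lima, november} = {juliett, lima, mike, november} ∉ τ. Therefore τ is NOT a topology.


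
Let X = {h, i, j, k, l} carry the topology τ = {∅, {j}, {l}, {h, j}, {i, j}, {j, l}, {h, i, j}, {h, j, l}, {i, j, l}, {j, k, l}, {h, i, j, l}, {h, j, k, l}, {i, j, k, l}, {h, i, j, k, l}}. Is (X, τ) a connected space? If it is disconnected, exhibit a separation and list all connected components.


(X, τ) is connected.

Find clopen sets (U ∈ τ with X ∖ U ∈ τ):
  U = ∅, X ∖ U = {h, i, j, k, l} — both open, so U is clopen.
  U = {h, i, j, k, l}, X ∖ U = ∅ — both open, so U is clopen.
Only trivial clopens (∅ and X) exist, so (X, τ) is connected.
Compute connected components by grouping points that agree on all clopens:
  component: {h, i, j, k, l}


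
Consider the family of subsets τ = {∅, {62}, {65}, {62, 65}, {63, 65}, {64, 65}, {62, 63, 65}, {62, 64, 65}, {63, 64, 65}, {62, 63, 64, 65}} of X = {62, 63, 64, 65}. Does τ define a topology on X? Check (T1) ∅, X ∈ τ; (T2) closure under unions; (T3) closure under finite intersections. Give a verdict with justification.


τ IS a topology on X.

Axiom (T1): ∅ ∈ τ? Yes; X ∈ τ? Yes.
Axiom (T2/T3): check pairwise unions and intersections of members of τ.
All pairwise intersections and unions checked — each lies in τ. Therefore τ satisfies (T1), (T2), (T3): it IS a topology on X.


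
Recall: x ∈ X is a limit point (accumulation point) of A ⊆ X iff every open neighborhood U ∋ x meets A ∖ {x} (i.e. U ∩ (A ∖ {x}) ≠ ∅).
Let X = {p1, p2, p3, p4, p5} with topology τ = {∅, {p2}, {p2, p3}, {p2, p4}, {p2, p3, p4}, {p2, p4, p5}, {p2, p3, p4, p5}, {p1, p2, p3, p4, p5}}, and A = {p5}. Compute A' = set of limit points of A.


A' = {p1}

For each x ∈ X, list the open sets U ∈ τ with x ∈ U, then check whether U ∩ (A ∖ {x}) ≠ ∅ for every such U.
  x = p1: opens ∋ x are {p1, p2, p3, p4, p5}; each meets A ∖ {p1}, so x IS a limit point.
  x = p2: open {p2} ∋ x has {p2} ∩ (A ∖ {p2}) = ∅, so x is NOT a limit point.
  x = p3: open {p2, p3} ∋ x has {p2, p3} ∩ (A ∖ {p3}) = ∅, so x is NOT a limit point.
  x = p4: open {p2, p4} ∋ x has {p2, p4} ∩ (A ∖ {p4}) = ∅, so x is NOT a limit point.
  x = p5: open {p2, p4, p5} ∋ x has {p2, p4, p5} ∩ (A ∖ {p5}) = ∅, so x is NOT a limit point.
Collecting: A' = {p1}.


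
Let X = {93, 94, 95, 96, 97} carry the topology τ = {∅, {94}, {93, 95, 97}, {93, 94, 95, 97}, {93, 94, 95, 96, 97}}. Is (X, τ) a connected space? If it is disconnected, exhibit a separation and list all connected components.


(X, τ) is connected.

Find clopen sets (U ∈ τ with X ∖ U ∈ τ):
  U = ∅, X ∖ U = {93, 94, 95, 96, 97} — both open, so U is clopen.
  U = {93, 94, 95, 96, 97}, X ∖ U = ∅ — both open, so U is clopen.
Only trivial clopens (∅ and X) exist, so (X, τ) is connected.
Compute connected components by grouping points that agree on all clopens:
  component: {93, 94, 95, 96, 97}


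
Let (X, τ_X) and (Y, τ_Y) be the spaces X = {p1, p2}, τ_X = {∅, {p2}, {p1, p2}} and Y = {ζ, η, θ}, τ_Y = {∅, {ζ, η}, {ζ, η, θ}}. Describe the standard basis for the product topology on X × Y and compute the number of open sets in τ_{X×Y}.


Basis B = {∅ × ∅, {p2} × {ζ, η}, {p2} × {ζ, η, θ}, {p1, p2} × {ζ, η}, {p1, p2} × {ζ, η, θ}}; |τ_{X×Y}| = 6.

Enumerate products U × V with U ∈ τ_X, V ∈ τ_Y (deduplicated):
  ∅ × ∅ = {} (∅)
  {p2} × {ζ, η} = {(p2,ζ), (p2,η)}
  {p2} × {ζ, η, θ} = {(p2,ζ), (p2,η), (p2,θ)}
  {p1, p2} × {ζ, η} = {(p1,ζ), (p1,η), (p2,ζ), (p2,η)}
  {p1, p2} × {ζ, η, θ} = {(p1,ζ), (p1,η), (p1,θ), (p2,ζ), (p2,η), (p2,θ)}
These 5 distinct sets form the basis B.
Close under arbitrary unions to get τ_{X×Y}; counting gives |τ_{X×Y}| = 6.


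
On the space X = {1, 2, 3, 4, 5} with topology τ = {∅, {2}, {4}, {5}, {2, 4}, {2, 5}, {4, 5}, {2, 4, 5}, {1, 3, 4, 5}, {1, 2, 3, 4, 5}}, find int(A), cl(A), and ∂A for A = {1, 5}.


int(A) = {5}, cl(A) = {1, 3, 5}, ∂A = {1, 3}.

Closed sets in (X, τ) are complements of opens:
  closed(X, τ) = {∅, {2}, {1, 3}, {1, 2, 3}, {1, 3, 4}, {1, 3, 5}, {1, 2, 3, 4}, {1, 2, 3, 5}, {1, 3, 4, 5}, {1, 2, 3, 4, 5}}.
int(A) = ⋃ {U ∈ τ : U ⊆ A}. Opens contained in A: ∅, {5}.
Taking the union of these: int(A) = {5}.
cl(A) = ⋂ {C closed : A ⊆ C}. Closed sets containing A: {1, 3, 5}, {1, 2, 3, 5}, {1, 3, 4, 5}, {1, 2, 3, 4, 5}.
Intersecting these: cl(A) = {1, 3, 5}.
∂A = cl(A) ∖ int(A) = {1, 3, 5} ∖ {5} = {1, 3}.


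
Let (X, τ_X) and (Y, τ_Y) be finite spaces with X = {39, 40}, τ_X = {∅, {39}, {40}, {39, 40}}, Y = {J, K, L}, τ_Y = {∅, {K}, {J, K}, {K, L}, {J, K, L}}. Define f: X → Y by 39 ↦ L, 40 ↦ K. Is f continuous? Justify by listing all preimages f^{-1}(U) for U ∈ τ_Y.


f IS continuous.

Compute f^{-1}(U) for each U ∈ τ_Y:
  U = ∅: f^{-1}(U) = ∅ ∈ τ_X ✓.
  U = {K}: f^{-1}(U) = {40} ∈ τ_X ✓.
  U = {J, K}: f^{-1}(U) = {40} ∈ τ_X ✓.
  U = {K, L}: f^{-1}(U) = {39, 40} ∈ τ_X ✓.
  U = {J, K, L}: f^{-1}(U) = {39, 40} ∈ τ_X ✓.
Every preimage lies in τ_X, so f IS continuous.


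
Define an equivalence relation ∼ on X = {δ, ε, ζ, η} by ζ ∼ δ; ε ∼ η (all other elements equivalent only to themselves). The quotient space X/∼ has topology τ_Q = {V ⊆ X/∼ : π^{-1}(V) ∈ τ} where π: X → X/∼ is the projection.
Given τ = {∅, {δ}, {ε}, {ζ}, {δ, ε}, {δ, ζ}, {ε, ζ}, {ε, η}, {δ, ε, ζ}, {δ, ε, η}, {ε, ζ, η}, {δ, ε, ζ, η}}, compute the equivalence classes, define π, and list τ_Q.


X/∼ = {[δ=ζ], [ε=η]}; |τ_Q| = 4.

Equivalence classes: [δ=ζ], [ε=η].
Quotient map π: X → X/∼ sends δ ↦ [δ=ζ], ε ↦ [ε=η], ζ ↦ [δ=ζ], η ↦ [ε=η].
For each subset V ⊆ X/∼, compute π^{-1}(V) ⊆ X and check whether π^{-1}(V) ∈ τ. V is open in τ_Q iff π^{-1}(V) ∈ τ.
  V = {}: π^{-1}(V) = ∅ ∈ τ ✓.
  V = {[δ=ζ]}: π^{-1}(V) = {δ, ζ} ∈ τ ✓.
  V = {[ε=η]}: π^{-1}(V) = {ε, η} ∈ τ ✓.
  V = {[δ=ζ], [ε=η]}: π^{-1}(V) = {δ, ε, ζ, η} ∈ τ ✓.
Open sets in the quotient: τ_Q = {{}, {[δ=ζ]}, {[ε=η]}, {[δ=ζ], [ε=η]}} (4 elements).


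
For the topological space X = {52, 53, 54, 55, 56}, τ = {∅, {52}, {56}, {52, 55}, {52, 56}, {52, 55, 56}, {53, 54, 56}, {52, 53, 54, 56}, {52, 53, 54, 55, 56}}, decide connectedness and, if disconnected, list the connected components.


(X, τ) is disconnected; components = [{52, 55}, {53, 54, 56}].

Find clopen sets (U ∈ τ with X ∖ U ∈ τ):
  U = ∅, X ∖ U = {52, 53, 54, 55, 56} — both open, so U is clopen.
  U = {52, 55}, X ∖ U = {53, 54, 56} — both open, so U is clopen.
  U = {53, 54, 56}, X ∖ U = {52, 55} — both open, so U is clopen.
  U = {52, 53, 54, 55, 56}, X ∖ U = ∅ — both open, so U is clopen.
Nontrivial clopen(s) exist: e.g. {52, 55}. So (X, τ) is disconnected.
Compute connected components by grouping points that agree on all clopens:
  component: {52, 55}
  component: {53, 54, 56}


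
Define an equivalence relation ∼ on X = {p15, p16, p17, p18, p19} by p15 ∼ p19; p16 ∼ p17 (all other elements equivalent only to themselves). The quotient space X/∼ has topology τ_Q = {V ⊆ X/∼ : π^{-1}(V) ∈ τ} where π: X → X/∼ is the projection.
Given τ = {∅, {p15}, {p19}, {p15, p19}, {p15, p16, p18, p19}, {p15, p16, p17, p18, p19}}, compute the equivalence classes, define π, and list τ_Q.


X/∼ = {[p15=p19], [p16=p17], [p18]}; |τ_Q| = 3.

Equivalence classes: [p15=p19], [p16=p17], [p18].
Quotient map π: X → X/∼ sends p15 ↦ [p15=p19], p16 ↦ [p16=p17], p17 ↦ [p16=p17], p18 ↦ [p18], p19 ↦ [p15=p19].
For each subset V ⊆ X/∼, compute π^{-1}(V) ⊆ X and check whether π^{-1}(V) ∈ τ. V is open in τ_Q iff π^{-1}(V) ∈ τ.
  V = {}: π^{-1}(V) = ∅ ∈ τ ✓.
  V = {[p15=p19]}: π^{-1}(V) = {p15, p19} ∈ τ ✓.
  V = {[p16=p17]}: π^{-1}(V) = {p16, p17} ∉ τ ✗.
  V = {[p15=p19], [p16=p17]}: π^{-1}(V) = {p15, p16, p17, p19} ∉ τ ✗.
  V = {[p18]}: π^{-1}(V) = {p18} ∉ τ ✗.
  V = {[p15=p19], [p18]}: π^{-1}(V) = {p15, p18, p19} ∉ τ ✗.
  V = {[p16=p17], [p18]}: π^{-1}(V) = {p16, p17, p18} ∉ τ ✗.
  V = {[p15=p19], [p16=p17], [p18]}: π^{-1}(V) = {p15, p16, p17, p18, p19} ∈ τ ✓.
Open sets in the quotient: τ_Q = {{}, {[p15=p19]}, {[p15=p19], [p16=p17], [p18]}} (3 elements).


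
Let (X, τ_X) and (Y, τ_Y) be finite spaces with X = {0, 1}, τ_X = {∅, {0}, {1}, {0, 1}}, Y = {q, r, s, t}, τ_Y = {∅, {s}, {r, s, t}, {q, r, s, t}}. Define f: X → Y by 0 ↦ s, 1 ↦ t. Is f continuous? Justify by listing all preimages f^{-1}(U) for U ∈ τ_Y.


f IS continuous.

Compute f^{-1}(U) for each U ∈ τ_Y:
  U = ∅: f^{-1}(U) = ∅ ∈ τ_X ✓.
  U = {s}: f^{-1}(U) = {0} ∈ τ_X ✓.
  U = {r, s, t}: f^{-1}(U) = {0, 1} ∈ τ_X ✓.
  U = {q, r, s, t}: f^{-1}(U) = {0, 1} ∈ τ_X ✓.
Every preimage lies in τ_X, so f IS continuous.


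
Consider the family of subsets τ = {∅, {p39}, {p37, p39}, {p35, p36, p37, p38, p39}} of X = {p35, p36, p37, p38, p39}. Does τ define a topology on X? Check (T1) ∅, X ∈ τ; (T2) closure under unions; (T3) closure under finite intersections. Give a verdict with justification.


τ IS a topology on X.

Axiom (T1): ∅ ∈ τ? Yes; X ∈ τ? Yes.
Axiom (T2/T3): check pairwise unions and intersections of members of τ.
All pairwise intersections and unions checked — each lies in τ. Therefore τ satisfies (T1), (T2), (T3): it IS a topology on X.


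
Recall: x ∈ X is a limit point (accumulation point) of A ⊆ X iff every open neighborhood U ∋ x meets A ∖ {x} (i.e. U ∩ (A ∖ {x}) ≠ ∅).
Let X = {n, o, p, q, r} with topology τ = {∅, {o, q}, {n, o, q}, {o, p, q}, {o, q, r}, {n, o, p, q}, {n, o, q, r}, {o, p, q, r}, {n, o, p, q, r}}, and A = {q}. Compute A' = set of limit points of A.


A' = {n, o, p, r}

For each x ∈ X, list the open sets U ∈ τ with x ∈ U, then check whether U ∩ (A ∖ {x}) ≠ ∅ for every such U.
  x = n: opens ∋ x are {n, o, q}, {n, o, p, q}, {n, o, q, r}, {n, o, p, q, r}; each meets A ∖ {n}, so x IS a limit point.
  x = o: opens ∋ x are {o, q}, {n, o, q}, {o, p, q}, {o, q, r}, {n, o, p, q}, {n, o, q, r}, {o, p, q, r}, {n, o, p, q, r}; each meets A ∖ {o}, so x IS a limit point.
  x = p: opens ∋ x are {o, p, q}, {n, o, p, q}, {o, p, q, r}, {n, o, p, q, r}; each meets A ∖ {p}, so x IS a limit point.
  x = q: open {o, q} ∋ x has {o, q} ∩ (A ∖ {q}) = ∅, so x is NOT a limit point.
  x = r: opens ∋ x are {o, q, r}, {n, o, q, r}, {o, p, q, r}, {n, o, p, q, r}; each meets A ∖ {r}, so x IS a limit point.
Collecting: A' = {n, o, p, r}.


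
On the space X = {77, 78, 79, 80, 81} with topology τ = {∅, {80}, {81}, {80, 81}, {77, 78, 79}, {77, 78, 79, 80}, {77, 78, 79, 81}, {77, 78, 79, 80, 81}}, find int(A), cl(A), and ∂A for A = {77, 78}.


int(A) = ∅, cl(A) = {77, 78, 79}, ∂A = {77, 78, 79}.

Closed sets in (X, τ) are complements of opens:
  closed(X, τ) = {∅, {80}, {81}, {80, 81}, {77, 78, 79}, {77, 78, 79, 80}, {77, 78, 79, 81}, {77, 78, 79, 80, 81}}.
int(A) = ⋃ {U ∈ τ : U ⊆ A}. Opens contained in A: ∅.
Taking the union of these: int(A) = ∅.
cl(A) = ⋂ {C closed : A ⊆ C}. Closed sets containing A: {77, 78, 79}, {77, 78, 79, 80}, {77, 78, 79, 81}, {77, 78, 79, 80, 81}.
Intersecting these: cl(A) = {77, 78, 79}.
∂A = cl(A) ∖ int(A) = {77, 78, 79} ∖ ∅ = {77, 78, 79}.


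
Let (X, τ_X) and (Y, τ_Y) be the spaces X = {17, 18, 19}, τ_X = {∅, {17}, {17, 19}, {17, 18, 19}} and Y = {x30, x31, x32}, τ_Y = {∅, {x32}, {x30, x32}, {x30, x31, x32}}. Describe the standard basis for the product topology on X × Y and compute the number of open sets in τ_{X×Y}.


Basis B = {∅ × ∅, {17} × {x32}, {17} × {x30, x32}, {17, 19} × {x32}, {17} × {x30, x31, x32}, {17, 18, 19} × {x32}, {17, 19} × {x30, x32}, {17, 19} × {x30, x31, x32}, {17, 18, 19} × {x30, x32}, {17, 18, 19} × {x30, x31, x32}}; |τ_{X×Y}| = 20.

Enumerate products U × V with U ∈ τ_X, V ∈ τ_Y (deduplicated):
  ∅ × ∅ = {} (∅)
  {17} × {x32} = {(17,x32)}
  {17} × {x30, x32} = {(17,x30), (17,x32)}
  {17, 19} × {x32} = {(17,x32), (19,x32)}
  {17} × {x30, x31, x32} = {(17,x30), (17,x31), (17,x32)}
  {17, 18, 19} × {x32} = {(17,x32), (18,x32), (19,x32)}
  {17, 19} × {x30, x32} = {(17,x30), (17,x32), (19,x30), (19,x32)}
  {17, 19} × {x30, x31, x32} = {(17,x30), (17,x31), (17,x32), (19,x30), (19,x31), (19,x32)}
  {17, 18, 19} × {x30, x32} = {(17,x30), (17,x32), (18,x30), (18,x32), (19,x30), (19,x32)}
  {17, 18, 19} × {x30, x31, x32} = {(17,x30), (17,x31), (17,x32), (18,x30), (18,x31), (18,x32), (19,x30), (19,x31), (19,x32)}
These 10 distinct sets form the basis B.
Close under arbitrary unions to get τ_{X×Y}; counting gives |τ_{X×Y}| = 20.
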